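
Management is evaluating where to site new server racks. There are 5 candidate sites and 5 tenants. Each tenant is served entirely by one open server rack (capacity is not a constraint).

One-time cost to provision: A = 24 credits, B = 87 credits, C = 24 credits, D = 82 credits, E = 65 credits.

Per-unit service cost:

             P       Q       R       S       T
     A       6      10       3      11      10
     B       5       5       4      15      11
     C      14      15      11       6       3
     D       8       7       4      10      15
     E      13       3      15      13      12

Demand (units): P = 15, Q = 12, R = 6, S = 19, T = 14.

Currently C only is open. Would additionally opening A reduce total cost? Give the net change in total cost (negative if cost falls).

Yes — net change −204 (cost falls by 204).

Current service cost with {C}: 612.
Adding A: each tenant re-picks its cheapest; new service cost 384, saving 228.
Extra fixed cost: 24. Net change = 24 − 228 = -204.
(Totals: 636 → 432.)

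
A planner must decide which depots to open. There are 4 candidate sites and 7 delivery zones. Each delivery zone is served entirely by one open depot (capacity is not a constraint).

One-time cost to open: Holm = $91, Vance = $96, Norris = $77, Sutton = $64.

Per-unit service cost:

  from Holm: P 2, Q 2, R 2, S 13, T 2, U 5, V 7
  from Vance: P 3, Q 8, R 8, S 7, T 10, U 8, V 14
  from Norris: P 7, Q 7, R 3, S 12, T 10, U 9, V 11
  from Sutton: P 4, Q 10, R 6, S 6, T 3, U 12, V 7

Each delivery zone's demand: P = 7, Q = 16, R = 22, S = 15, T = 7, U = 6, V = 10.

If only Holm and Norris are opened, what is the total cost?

Total cost: 552

Each delivery zone is assigned to its cheapest site among the open ones.
{Holm, Norris}: P→Holm 2·7=14, Q→Holm 2·16=32, R→Holm 2·22=44, S→Norris 12·15=180, T→Holm 2·7=14, U→Holm 5·6=30, V→Holm 7·10=70. Service 384; fixed 168; total 552.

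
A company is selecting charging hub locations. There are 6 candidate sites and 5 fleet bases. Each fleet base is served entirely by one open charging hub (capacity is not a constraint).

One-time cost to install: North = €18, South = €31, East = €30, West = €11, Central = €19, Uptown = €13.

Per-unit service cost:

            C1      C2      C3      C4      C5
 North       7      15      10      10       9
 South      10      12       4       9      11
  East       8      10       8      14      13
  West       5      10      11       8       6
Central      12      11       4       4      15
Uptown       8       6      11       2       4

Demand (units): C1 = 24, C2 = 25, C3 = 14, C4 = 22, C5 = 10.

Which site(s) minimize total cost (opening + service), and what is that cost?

For any fixed open set, each fleet base goes to its cheapest open site; total = fixed + service.
{West, Central, Uptown}: C1→West 5·24=120, C2→Uptown 6·25=150, C3→Central 4·14=56, C4→Uptown 2·22=44, C5→Uptown 4·10=40. Service 410; fixed 43; total 453.
{South, West, Uptown}: service 410 + fixed 55 = 465
{North, West, Central, Uptown}: C1→West 5·24=120, C2→Uptown 6·25=150, C3→Central 4·14=56, C4→Uptown 2·22=44, C5→Uptown 4·10=40. Service 410; fixed 61; total 471.
{North, South, East, West, Central, Uptown}: service 410 + fixed 122 = 532
No other subset beats 453.

Open West, Central and Uptown; minimum total cost 453.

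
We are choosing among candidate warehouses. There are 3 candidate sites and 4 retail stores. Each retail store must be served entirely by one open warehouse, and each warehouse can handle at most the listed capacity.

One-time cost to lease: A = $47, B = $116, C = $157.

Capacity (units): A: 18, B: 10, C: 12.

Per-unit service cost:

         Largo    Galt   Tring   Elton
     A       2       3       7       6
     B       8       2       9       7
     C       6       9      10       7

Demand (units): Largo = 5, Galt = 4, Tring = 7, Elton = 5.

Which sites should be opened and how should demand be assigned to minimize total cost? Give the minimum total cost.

Open {A, B}: Largo→A 2·5=10, Galt→B 2·4=8, Tring→A 7·7=49, Elton→A 6·5=30.
Loads: A carries 17/18, B carries 4/10. Service 97; fixed 163; total 260.
Next best feasible plan costs 265.

Minimum total cost: 260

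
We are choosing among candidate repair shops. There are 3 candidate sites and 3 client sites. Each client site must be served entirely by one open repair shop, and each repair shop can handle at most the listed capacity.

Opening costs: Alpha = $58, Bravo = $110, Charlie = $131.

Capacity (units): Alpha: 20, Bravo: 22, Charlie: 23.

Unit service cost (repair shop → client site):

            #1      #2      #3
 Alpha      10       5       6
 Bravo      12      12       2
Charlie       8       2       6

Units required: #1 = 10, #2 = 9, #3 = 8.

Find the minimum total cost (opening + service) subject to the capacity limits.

Open {Alpha, Bravo}: #1→Alpha 10·10=100, #2→Alpha 5·9=45, #3→Bravo 2·8=16.
Loads: Alpha carries 19/20, Bravo carries 8/22. Service 161; fixed 168; total 329.
Next best feasible plan costs 335.

Minimum total cost: 329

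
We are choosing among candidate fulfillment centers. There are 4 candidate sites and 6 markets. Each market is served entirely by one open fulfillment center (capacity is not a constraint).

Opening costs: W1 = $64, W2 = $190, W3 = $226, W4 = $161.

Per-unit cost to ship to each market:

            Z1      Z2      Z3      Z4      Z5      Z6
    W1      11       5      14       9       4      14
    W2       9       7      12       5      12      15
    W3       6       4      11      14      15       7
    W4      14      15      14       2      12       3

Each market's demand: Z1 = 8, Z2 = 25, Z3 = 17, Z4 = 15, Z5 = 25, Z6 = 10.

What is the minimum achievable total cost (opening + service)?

For any fixed open set, each market goes to its cheapest open site; total = fixed + service.
{W1, W4}: Z1→W1 11·8=88, Z2→W1 5·25=125, Z3→W1 14·17=238, Z4→W4 2·15=30, Z5→W1 4·25=100, Z6→W4 3·10=30. Service 611; fixed 225; total 836.
{W1}: service 826 + fixed 64 = 890
{W1, W3}: service 640 + fixed 290 = 930
{W1, W2, W3, W4}: Z1→W3 6·8=48, Z2→W3 4·25=100, Z3→W3 11·17=187, Z4→W4 2·15=30, Z5→W1 4·25=100, Z6→W4 3·10=30. Service 495; fixed 641; total 1136.
No other subset beats 836.

Minimum total cost: 836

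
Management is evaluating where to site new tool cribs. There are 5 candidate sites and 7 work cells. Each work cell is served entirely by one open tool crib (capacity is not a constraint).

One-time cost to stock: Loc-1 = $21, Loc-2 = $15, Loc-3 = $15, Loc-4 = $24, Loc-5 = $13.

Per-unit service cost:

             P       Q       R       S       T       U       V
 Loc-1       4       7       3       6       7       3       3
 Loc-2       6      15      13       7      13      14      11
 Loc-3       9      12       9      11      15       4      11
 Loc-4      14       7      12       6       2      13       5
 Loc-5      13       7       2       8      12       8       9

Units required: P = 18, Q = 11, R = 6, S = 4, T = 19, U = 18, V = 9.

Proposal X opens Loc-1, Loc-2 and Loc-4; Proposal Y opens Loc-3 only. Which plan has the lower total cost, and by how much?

Proposal X is cheaper by 493.

Proposal X: {Loc-1, Loc-2, Loc-4}: P→Loc-1 4·18=72, Q→Loc-1 7·11=77, R→Loc-1 3·6=18, S→Loc-1 6·4=24, T→Loc-4 2·19=38, U→Loc-1 3·18=54, V→Loc-1 3·9=27. Service 310; fixed 60; total 370.
Proposal Y: {Loc-3}: P→Loc-3 9·18=162, Q→Loc-3 12·11=132, R→Loc-3 9·6=54, S→Loc-3 11·4=44, T→Loc-3 15·19=285, U→Loc-3 4·18=72, V→Loc-3 11·9=99. Service 848; fixed 15; total 863.
Difference: |370 − 863| = 493.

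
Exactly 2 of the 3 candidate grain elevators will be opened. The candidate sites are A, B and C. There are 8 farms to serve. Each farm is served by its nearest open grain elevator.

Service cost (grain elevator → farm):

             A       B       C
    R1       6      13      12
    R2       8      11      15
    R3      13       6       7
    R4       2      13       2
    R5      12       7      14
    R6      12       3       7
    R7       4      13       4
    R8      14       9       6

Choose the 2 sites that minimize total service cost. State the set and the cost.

Choose A and B; total service cost 45.

With exactly 2 open, each farm uses its cheapest among the chosen.
{A, B}: R1→A 6, R2→A 8, R3→B 6, R4→A 2, R5→B 7, R6→B 3, R7→A 4, R8→B 9. Service cost 45.
{B, C}: service cost 51
{A, C}: service cost 52
Among all 3 size-2 choices, {A, B} is lowest.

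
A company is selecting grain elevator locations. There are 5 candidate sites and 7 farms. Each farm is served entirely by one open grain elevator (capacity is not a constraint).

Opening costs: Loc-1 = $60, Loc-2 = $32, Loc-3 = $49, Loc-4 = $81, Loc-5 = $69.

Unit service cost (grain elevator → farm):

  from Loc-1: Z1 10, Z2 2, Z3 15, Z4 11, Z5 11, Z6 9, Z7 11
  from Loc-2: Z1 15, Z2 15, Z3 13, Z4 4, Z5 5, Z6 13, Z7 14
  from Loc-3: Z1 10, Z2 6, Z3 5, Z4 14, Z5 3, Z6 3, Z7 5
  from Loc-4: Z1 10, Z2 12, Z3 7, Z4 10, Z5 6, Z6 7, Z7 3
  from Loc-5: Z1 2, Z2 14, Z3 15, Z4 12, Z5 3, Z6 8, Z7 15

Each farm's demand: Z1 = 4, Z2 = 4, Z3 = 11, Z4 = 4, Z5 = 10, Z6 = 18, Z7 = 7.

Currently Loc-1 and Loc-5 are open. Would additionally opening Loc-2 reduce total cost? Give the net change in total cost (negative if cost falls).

Yes — net change −18 (cost falls by 18).

Current service cost with {Loc-1, Loc-5}: 476.
Adding Loc-2: each farm re-picks its cheapest; new service cost 426, saving 50.
Extra fixed cost: 32. Net change = 32 − 50 = -18.
(Totals: 605 → 587.)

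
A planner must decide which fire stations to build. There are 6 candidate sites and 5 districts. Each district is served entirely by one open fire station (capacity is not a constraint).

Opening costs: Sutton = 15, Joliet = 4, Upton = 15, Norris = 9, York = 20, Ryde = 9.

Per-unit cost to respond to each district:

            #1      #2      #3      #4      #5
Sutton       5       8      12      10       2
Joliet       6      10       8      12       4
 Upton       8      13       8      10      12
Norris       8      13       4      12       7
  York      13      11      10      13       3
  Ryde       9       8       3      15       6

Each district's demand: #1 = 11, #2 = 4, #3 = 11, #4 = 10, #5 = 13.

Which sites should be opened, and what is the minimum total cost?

Open Sutton and Ryde; minimum total cost 270.

For any fixed open set, each district goes to its cheapest open site; total = fixed + service.
{Sutton, Ryde}: #1→Sutton 5·11=55, #2→Sutton 8·4=32, #3→Ryde 3·11=33, #4→Sutton 10·10=100, #5→Sutton 2·13=26. Service 246; fixed 24; total 270.
{Sutton, Joliet, Ryde}: #1→Sutton 5·11=55, #2→Sutton 8·4=32, #3→Ryde 3·11=33, #4→Sutton 10·10=100, #5→Sutton 2·13=26. Service 246; fixed 28; total 274.
{Sutton, Norris, Ryde}: service 246 + fixed 33 = 279
{Sutton, Joliet, Upton, Norris, York, Ryde}: #1→Sutton 5·11=55, #2→Sutton 8·4=32, #3→Ryde 3·11=33, #4→Sutton 10·10=100, #5→Sutton 2·13=26. Service 246; fixed 72; total 318.
No other subset beats 270.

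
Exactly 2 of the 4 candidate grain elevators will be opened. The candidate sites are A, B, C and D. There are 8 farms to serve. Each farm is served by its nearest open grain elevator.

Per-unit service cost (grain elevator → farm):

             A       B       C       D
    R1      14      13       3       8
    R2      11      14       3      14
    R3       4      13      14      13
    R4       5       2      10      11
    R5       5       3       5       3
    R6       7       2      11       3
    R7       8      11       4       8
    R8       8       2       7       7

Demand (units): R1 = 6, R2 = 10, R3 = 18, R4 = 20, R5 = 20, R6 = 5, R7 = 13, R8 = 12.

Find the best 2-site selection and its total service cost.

Choose B and C; total service cost 468.

With exactly 2 open, each farm uses its cheapest among the chosen.
{B, C}: R1→C 3·6=18, R2→C 3·10=30, R3→B 13·18=234, R4→B 2·20=40, R5→B 3·20=60, R6→B 2·5=10, R7→C 4·13=52, R8→B 2·12=24. Service cost 468.
{A, C}: service cost 491
{A, B}: service cost 498
Among all 6 size-2 choices, {B, C} is lowest.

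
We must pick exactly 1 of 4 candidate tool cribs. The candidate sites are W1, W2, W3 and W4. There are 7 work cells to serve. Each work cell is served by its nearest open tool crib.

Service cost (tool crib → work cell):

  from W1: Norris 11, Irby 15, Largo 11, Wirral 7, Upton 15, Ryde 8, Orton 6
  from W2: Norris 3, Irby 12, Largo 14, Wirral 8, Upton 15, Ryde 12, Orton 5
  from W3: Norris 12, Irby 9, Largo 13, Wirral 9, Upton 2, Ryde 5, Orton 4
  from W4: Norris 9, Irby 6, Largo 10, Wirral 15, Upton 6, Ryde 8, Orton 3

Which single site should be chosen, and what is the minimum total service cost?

With exactly 1 open, each work cell uses its cheapest among the chosen.
{W3}: Norris→W3 12, Irby→W3 9, Largo→W3 13, Wirral→W3 9, Upton→W3 2, Ryde→W3 5, Orton→W3 4. Service cost 54.
{W4}: service cost 57
{W2}: service cost 69
Among all 4 size-1 choices, {W3} is lowest.

Choose W3 only; total service cost 54.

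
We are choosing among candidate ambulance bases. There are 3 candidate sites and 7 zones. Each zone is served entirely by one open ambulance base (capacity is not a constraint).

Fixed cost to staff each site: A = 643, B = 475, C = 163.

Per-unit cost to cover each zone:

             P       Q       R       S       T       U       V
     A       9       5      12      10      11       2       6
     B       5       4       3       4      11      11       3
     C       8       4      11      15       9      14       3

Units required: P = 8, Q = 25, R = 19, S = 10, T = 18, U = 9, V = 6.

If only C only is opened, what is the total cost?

Total cost: 992

Each zone is assigned to its cheapest site among the open ones.
{C}: P→C 8·8=64, Q→C 4·25=100, R→C 11·19=209, S→C 15·10=150, T→C 9·18=162, U→C 14·9=126, V→C 3·6=18. Service 829; fixed 163; total 992.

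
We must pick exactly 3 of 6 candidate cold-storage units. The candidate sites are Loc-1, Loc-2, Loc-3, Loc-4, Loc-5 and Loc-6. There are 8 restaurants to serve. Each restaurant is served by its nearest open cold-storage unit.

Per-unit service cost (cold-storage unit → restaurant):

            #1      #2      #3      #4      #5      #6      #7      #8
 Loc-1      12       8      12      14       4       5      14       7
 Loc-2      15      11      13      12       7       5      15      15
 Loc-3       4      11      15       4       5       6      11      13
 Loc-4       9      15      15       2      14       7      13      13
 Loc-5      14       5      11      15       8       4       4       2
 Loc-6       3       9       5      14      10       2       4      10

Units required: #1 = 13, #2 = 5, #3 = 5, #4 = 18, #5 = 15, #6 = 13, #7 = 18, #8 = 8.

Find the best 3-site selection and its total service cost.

Choose Loc-3, Loc-5 and Loc-6; total service cost 350.

With exactly 3 open, each restaurant uses its cheapest among the chosen.
{Loc-3, Loc-5, Loc-6}: #1→Loc-6 3·13=39, #2→Loc-5 5·5=25, #3→Loc-6 5·5=25, #4→Loc-3 4·18=72, #5→Loc-3 5·15=75, #6→Loc-6 2·13=26, #7→Loc-5 4·18=72, #8→Loc-5 2·8=16. Service cost 350.
{Loc-1, Loc-4, Loc-6}: service cost 354
{Loc-4, Loc-5, Loc-6}: service cost 359
Among all 20 size-3 choices, {Loc-3, Loc-5, Loc-6} is lowest.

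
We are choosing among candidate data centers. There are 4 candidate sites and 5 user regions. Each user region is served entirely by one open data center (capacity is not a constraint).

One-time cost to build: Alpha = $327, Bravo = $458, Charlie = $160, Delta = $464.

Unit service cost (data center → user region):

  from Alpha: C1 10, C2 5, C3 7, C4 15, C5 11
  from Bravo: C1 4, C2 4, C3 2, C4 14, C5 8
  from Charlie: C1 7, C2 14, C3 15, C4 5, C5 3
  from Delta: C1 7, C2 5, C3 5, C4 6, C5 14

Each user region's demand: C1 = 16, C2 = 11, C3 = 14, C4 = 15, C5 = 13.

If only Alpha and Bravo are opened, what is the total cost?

Total cost: 1235

Each user region is assigned to its cheapest site among the open ones.
{Alpha, Bravo}: C1→Bravo 4·16=64, C2→Bravo 4·11=44, C3→Bravo 2·14=28, C4→Bravo 14·15=210, C5→Bravo 8·13=104. Service 450; fixed 785; total 1235.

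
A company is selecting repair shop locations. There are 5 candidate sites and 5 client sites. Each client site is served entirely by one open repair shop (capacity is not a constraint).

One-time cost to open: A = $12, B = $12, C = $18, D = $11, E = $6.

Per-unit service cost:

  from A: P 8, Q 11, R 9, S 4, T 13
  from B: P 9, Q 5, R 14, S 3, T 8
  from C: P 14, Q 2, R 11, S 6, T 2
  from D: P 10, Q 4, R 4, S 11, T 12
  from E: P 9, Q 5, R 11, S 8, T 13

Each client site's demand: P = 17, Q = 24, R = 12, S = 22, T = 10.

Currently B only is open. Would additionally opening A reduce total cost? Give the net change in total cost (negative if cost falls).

Current service cost with {B}: 587.
Adding A: each client site re-picks its cheapest; new service cost 510, saving 77.
Extra fixed cost: 12. Net change = 12 − 77 = -65.
(Totals: 599 → 534.)

Yes — net change −65 (cost falls by 65).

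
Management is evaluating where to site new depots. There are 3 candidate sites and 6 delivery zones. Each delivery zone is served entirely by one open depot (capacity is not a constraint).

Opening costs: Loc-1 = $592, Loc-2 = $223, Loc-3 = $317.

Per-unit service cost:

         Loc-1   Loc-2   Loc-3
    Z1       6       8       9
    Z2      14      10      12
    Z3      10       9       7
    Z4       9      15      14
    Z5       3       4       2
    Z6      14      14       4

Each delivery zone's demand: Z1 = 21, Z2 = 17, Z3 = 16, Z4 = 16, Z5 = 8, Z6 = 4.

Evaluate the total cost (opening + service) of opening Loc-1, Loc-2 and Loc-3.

Each delivery zone is assigned to its cheapest site among the open ones.
{Loc-1, Loc-2, Loc-3}: Z1→Loc-1 6·21=126, Z2→Loc-2 10·17=170, Z3→Loc-3 7·16=112, Z4→Loc-1 9·16=144, Z5→Loc-3 2·8=16, Z6→Loc-3 4·4=16. Service 584; fixed 1132; total 1716.

Total cost: 1716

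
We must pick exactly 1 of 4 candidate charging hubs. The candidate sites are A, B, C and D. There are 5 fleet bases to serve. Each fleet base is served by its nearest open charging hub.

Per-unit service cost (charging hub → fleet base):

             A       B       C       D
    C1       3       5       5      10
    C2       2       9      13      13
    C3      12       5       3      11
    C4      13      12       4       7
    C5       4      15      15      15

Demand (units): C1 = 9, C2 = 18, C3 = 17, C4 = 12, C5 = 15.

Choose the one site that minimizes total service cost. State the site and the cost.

With exactly 1 open, each fleet base uses its cheapest among the chosen.
{A}: C1→A 3·9=27, C2→A 2·18=36, C3→A 12·17=204, C4→A 13·12=156, C5→A 4·15=60. Service cost 483.
{C}: service cost 603
{B}: service cost 661
Among all 4 size-1 choices, {A} is lowest.

Choose A only; total service cost 483.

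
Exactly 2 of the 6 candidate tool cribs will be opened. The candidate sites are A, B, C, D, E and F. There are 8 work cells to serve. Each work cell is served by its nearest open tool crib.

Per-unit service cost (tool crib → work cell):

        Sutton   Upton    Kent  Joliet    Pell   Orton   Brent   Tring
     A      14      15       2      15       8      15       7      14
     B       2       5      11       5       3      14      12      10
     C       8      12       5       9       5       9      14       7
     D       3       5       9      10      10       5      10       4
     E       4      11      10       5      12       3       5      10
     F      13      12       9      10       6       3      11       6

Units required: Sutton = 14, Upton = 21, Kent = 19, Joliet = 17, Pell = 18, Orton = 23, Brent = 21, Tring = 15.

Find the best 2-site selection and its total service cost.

Choose B and E; total service cost 786.

With exactly 2 open, each work cell uses its cheapest among the chosen.
{B, E}: Sutton→B 2·14=28, Upton→B 5·21=105, Kent→E 10·19=190, Joliet→B 5·17=85, Pell→B 3·18=54, Orton→E 3·23=69, Brent→E 5·21=105, Tring→B 10·15=150. Service cost 786.
{D, E}: service cost 817
{A, D}: service cost 821
Among all 15 size-2 choices, {B, E} is lowest.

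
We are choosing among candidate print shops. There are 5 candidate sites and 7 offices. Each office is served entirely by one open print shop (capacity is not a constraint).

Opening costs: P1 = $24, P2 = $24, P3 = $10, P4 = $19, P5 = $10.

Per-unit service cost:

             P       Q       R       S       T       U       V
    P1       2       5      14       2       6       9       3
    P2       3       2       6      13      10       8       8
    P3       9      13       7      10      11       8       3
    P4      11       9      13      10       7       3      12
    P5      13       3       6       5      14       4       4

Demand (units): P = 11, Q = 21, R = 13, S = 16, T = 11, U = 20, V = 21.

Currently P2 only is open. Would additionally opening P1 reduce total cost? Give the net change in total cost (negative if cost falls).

Current service cost with {P2}: 799.
Adding P1: each office re-picks its cheapest; new service cost 463, saving 336.
Extra fixed cost: 24. Net change = 24 − 336 = -312.
(Totals: 823 → 511.)

Yes — net change −312 (cost falls by 312).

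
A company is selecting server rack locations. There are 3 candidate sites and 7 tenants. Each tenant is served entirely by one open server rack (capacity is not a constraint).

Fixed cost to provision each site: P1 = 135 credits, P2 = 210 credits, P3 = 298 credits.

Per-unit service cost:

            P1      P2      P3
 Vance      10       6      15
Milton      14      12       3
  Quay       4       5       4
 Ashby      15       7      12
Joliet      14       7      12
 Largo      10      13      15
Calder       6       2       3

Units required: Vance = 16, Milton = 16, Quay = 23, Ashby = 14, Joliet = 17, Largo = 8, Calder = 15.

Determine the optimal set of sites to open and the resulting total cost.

Open P2 only; minimum total cost 964.

For any fixed open set, each tenant goes to its cheapest open site; total = fixed + service.
{P2}: Vance→P2 6·16=96, Milton→P2 12·16=192, Quay→P2 5·23=115, Ashby→P2 7·14=98, Joliet→P2 7·17=119, Largo→P2 13·8=104, Calder→P2 2·15=30. Service 754; fixed 210; total 964.
{P1, P2}: service 707 + fixed 345 = 1052
{P2, P3}: Vance→P2 6·16=96, Milton→P3 3·16=48, Quay→P3 4·23=92, Ashby→P2 7·14=98, Joliet→P2 7·17=119, Largo→P2 13·8=104, Calder→P2 2·15=30. Service 587; fixed 508; total 1095.
{P1, P2, P3}: service 563 + fixed 643 = 1206
No other subset beats 964.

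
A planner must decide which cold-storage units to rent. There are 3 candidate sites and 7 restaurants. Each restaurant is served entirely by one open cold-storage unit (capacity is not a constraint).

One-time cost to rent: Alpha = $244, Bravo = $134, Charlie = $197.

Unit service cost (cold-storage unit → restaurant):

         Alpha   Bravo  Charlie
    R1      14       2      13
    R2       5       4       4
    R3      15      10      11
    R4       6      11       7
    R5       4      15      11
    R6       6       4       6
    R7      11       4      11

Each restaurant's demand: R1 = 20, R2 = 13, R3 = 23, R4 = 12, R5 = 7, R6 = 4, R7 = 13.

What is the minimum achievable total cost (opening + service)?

For any fixed open set, each restaurant goes to its cheapest open site; total = fixed + service.
{Bravo}: R1→Bravo 2·20=40, R2→Bravo 4·13=52, R3→Bravo 10·23=230, R4→Bravo 11·12=132, R5→Bravo 15·7=105, R6→Bravo 4·4=16, R7→Bravo 4·13=52. Service 627; fixed 134; total 761.
{Alpha, Bravo}: R1→Bravo 2·20=40, R2→Bravo 4·13=52, R3→Bravo 10·23=230, R4→Alpha 6·12=72, R5→Alpha 4·7=28, R6→Bravo 4·4=16, R7→Bravo 4·13=52. Service 490; fixed 378; total 868.
{Bravo, Charlie}: R1→Bravo 2·20=40, R2→Bravo 4·13=52, R3→Bravo 10·23=230, R4→Charlie 7·12=84, R5→Charlie 11·7=77, R6→Bravo 4·4=16, R7→Bravo 4·13=52. Service 551; fixed 331; total 882.
{Alpha, Bravo, Charlie}: R1→Bravo 2·20=40, R2→Bravo 4·13=52, R3→Bravo 10·23=230, R4→Alpha 6·12=72, R5→Alpha 4·7=28, R6→Bravo 4·4=16, R7→Bravo 4·13=52. Service 490; fixed 575; total 1065.
(All 7 nonempty subsets were checked; Bravo only is lowest.)

Minimum total cost: 761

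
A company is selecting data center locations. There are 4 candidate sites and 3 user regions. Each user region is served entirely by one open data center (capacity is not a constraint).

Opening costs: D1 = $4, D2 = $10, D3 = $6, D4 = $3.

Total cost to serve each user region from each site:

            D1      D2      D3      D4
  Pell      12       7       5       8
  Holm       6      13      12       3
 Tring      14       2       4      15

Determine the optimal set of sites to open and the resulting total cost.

Open D3 and D4; minimum total cost 21.

For any fixed open set, each user region goes to its cheapest open site; total = fixed + service.
{D3, D4}: Pell→D3 5, Holm→D4 3, Tring→D3 4. Service 12; fixed 9; total 21.
{D1, D3}: service 15 + fixed 10 = 25
{D1, D3, D4}: Pell→D3 5, Holm→D4 3, Tring→D3 4. Service 12; fixed 13; total 25.
{D1, D2, D3, D4}: service 10 + fixed 23 = 33
(All 15 nonempty subsets were checked; D3 and D4 is lowest.)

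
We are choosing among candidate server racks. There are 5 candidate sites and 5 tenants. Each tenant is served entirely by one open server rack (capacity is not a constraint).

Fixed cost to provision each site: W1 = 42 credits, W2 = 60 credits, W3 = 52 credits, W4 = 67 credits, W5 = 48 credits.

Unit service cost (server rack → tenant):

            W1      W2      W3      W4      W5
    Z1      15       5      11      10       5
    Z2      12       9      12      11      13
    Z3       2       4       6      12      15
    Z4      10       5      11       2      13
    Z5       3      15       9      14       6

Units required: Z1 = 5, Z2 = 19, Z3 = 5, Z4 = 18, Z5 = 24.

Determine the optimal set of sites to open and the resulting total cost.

Open W1 and W2; minimum total cost 470.

For any fixed open set, each tenant goes to its cheapest open site; total = fixed + service.
{W1, W2}: Z1→W2 5·5=25, Z2→W2 9·19=171, Z3→W1 2·5=10, Z4→W2 5·18=90, Z5→W1 3·24=72. Service 368; fixed 102; total 470.
{W1, W2, W4}: service 314 + fixed 169 = 483
{W1, W4}: service 377 + fixed 109 = 486
{W1, W2, W3, W4, W5}: service 314 + fixed 269 = 583
No other subset beats 470.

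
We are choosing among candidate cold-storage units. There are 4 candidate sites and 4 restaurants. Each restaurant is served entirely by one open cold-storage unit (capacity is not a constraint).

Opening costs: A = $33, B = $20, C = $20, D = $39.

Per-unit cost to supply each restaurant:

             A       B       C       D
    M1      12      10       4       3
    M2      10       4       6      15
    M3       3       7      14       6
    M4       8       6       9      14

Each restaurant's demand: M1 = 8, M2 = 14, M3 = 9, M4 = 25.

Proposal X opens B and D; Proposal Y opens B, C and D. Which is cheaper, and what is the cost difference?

Proposal X is cheaper by 20.

Proposal X: {B, D}: M1→D 3·8=24, M2→B 4·14=56, M3→D 6·9=54, M4→B 6·25=150. Service 284; fixed 59; total 343.
Proposal Y: {B, C, D}: M1→D 3·8=24, M2→B 4·14=56, M3→D 6·9=54, M4→B 6·25=150. Service 284; fixed 79; total 363.
Difference: |343 − 363| = 20.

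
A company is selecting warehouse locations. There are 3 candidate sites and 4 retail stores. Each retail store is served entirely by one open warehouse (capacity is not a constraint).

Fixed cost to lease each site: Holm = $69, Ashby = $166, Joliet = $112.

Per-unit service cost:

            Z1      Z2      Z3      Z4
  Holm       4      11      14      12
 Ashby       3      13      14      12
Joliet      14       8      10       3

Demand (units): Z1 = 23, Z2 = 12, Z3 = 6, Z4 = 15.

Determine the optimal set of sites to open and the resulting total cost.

For any fixed open set, each retail store goes to its cheapest open site; total = fixed + service.
{Holm, Joliet}: Z1→Holm 4·23=92, Z2→Joliet 8·12=96, Z3→Joliet 10·6=60, Z4→Joliet 3·15=45. Service 293; fixed 181; total 474.
{Ashby, Joliet}: service 270 + fixed 278 = 548
{Holm}: service 488 + fixed 69 = 557
{Holm, Ashby, Joliet}: Z1→Ashby 3·23=69, Z2→Joliet 8·12=96, Z3→Joliet 10·6=60, Z4→Joliet 3·15=45. Service 270; fixed 347; total 617.
No other subset beats 474.

Open Holm and Joliet; minimum total cost 474.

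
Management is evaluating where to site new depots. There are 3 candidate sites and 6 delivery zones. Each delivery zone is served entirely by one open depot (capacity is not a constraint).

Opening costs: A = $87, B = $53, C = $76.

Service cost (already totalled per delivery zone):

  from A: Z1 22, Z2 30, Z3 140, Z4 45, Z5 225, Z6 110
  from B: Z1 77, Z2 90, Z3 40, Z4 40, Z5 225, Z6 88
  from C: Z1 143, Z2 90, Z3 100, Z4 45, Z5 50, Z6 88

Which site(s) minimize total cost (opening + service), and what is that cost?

Open A, B and C; minimum total cost 486.

For any fixed open set, each delivery zone goes to its cheapest open site; total = fixed + service.
{A, B, C}: Z1→A 22, Z2→A 30, Z3→B 40, Z4→B 40, Z5→C 50, Z6→B 88. Service 270; fixed 216; total 486.
{A, C}: Z1→A 22, Z2→A 30, Z3→C 100, Z4→A 45, Z5→C 50, Z6→C 88. Service 335; fixed 163; total 498.
{B, C}: Z1→B 77, Z2→B 90, Z3→B 40, Z4→B 40, Z5→C 50, Z6→B 88. Service 385; fixed 129; total 514.
{B}: Z1→B 77, Z2→B 90, Z3→B 40, Z4→B 40, Z5→B 225, Z6→B 88. Service 560; fixed 53; total 613.
(All 7 nonempty subsets were checked; A, B and C is lowest.)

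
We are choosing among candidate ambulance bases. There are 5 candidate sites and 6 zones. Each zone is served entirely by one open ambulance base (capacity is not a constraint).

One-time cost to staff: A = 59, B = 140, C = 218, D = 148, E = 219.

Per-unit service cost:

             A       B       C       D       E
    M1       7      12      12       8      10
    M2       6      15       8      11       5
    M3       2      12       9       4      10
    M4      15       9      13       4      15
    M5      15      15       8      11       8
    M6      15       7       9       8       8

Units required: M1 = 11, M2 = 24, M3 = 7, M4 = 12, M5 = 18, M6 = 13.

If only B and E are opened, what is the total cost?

Each zone is assigned to its cheapest site among the open ones.
{B, E}: M1→E 10·11=110, M2→E 5·24=120, M3→E 10·7=70, M4→B 9·12=108, M5→E 8·18=144, M6→B 7·13=91. Service 643; fixed 359; total 1002.

Total cost: 1002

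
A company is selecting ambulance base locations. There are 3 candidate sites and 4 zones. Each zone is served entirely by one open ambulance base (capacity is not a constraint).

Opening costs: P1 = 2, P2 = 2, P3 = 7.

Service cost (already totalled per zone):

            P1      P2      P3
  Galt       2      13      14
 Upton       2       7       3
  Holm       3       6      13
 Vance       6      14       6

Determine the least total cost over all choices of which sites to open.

Minimum total cost: 15

For any fixed open set, each zone goes to its cheapest open site; total = fixed + service.
{P1}: Galt→P1 2, Upton→P1 2, Holm→P1 3, Vance→P1 6. Service 13; fixed 2; total 15.
{P1, P2}: service 13 + fixed 4 = 17
{P1, P3}: Galt→P1 2, Upton→P1 2, Holm→P1 3, Vance→P1 6. Service 13; fixed 9; total 22.
{P1, P2, P3}: Galt→P1 2, Upton→P1 2, Holm→P1 3, Vance→P1 6. Service 13; fixed 11; total 24.
No other subset beats 15.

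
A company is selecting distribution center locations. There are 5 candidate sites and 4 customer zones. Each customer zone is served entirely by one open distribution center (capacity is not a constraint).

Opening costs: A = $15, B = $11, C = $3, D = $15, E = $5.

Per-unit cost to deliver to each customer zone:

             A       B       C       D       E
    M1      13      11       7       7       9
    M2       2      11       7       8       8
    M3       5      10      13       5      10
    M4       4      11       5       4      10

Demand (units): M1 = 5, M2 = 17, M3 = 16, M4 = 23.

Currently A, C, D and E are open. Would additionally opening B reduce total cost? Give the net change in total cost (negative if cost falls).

No — net change +11 (cost rises by 11).

Current service cost with {A, C, D, E}: 241.
Adding B: each customer zone re-picks its cheapest; new service cost 241, saving 0.
Extra fixed cost: 11. Net change = 11 − 0 = 11.
(Totals: 279 → 290.)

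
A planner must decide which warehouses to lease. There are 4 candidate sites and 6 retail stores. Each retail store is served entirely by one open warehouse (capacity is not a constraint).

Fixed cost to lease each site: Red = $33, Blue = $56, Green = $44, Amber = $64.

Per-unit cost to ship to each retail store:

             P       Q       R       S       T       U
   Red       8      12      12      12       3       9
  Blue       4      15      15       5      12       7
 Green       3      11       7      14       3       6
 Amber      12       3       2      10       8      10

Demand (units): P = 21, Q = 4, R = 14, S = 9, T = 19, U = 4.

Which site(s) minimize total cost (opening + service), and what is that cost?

Open Green and Amber; minimum total cost 382.

For any fixed open set, each retail store goes to its cheapest open site; total = fixed + service.
{Green, Amber}: P→Green 3·21=63, Q→Amber 3·4=12, R→Amber 2·14=28, S→Amber 10·9=90, T→Green 3·19=57, U→Green 6·4=24. Service 274; fixed 108; total 382.
{Blue, Green, Amber}: service 229 + fixed 164 = 393
{Red, Blue, Amber}: service 254 + fixed 153 = 407
{Red, Blue, Green, Amber}: service 229 + fixed 197 = 426
(All 15 nonempty subsets were checked; Green and Amber is lowest.)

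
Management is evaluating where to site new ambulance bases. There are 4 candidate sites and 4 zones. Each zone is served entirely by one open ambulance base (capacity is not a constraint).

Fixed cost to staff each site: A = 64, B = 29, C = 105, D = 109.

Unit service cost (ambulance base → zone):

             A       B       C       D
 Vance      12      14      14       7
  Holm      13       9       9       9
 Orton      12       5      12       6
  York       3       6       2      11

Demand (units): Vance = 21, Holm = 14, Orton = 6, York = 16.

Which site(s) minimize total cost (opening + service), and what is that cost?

Open A and D; minimum total cost 530.

For any fixed open set, each zone goes to its cheapest open site; total = fixed + service.
{A, D}: Vance→D 7·21=147, Holm→D 9·14=126, Orton→D 6·6=36, York→A 3·16=48. Service 357; fixed 173; total 530.
{B, D}: service 399 + fixed 138 = 537
{A, B}: service 456 + fixed 93 = 549
{A, B, C, D}: service 335 + fixed 307 = 642
No other subset beats 530.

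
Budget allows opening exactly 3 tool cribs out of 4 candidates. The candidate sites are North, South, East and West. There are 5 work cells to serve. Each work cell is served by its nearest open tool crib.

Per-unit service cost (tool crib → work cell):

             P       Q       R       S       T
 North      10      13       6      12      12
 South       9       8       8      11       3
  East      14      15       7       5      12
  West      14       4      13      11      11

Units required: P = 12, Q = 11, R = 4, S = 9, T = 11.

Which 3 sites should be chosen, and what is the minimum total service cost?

With exactly 3 open, each work cell uses its cheapest among the chosen.
{South, East, West}: P→South 9·12=108, Q→West 4·11=44, R→East 7·4=28, S→East 5·9=45, T→South 3·11=33. Service cost 258.
{North, South, East}: service cost 298
{North, South, West}: service cost 308
Among all 4 size-3 choices, {South, East, West} is lowest.

Choose South, East and West; total service cost 258.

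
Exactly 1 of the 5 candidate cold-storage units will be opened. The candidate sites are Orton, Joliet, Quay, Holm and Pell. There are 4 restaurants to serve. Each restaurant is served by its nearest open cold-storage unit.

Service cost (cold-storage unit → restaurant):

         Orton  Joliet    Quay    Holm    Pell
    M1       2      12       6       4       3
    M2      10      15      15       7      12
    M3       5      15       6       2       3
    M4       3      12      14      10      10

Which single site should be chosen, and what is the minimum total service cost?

Choose Orton only; total service cost 20.

With exactly 1 open, each restaurant uses its cheapest among the chosen.
{Orton}: M1→Orton 2, M2→Orton 10, M3→Orton 5, M4→Orton 3. Service cost 20.
{Holm}: service cost 23
{Pell}: service cost 28
Among all 5 size-1 choices, {Orton} is lowest.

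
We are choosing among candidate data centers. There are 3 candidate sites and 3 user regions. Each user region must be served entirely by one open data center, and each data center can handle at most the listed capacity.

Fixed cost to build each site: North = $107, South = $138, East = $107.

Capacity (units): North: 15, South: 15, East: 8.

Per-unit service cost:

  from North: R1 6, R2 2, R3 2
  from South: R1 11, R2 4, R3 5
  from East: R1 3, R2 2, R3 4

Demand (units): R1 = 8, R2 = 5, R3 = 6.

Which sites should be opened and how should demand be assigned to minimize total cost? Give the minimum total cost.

Minimum total cost: 260

Open {North, East}: R1→East 3·8=24, R2→North 2·5=10, R3→North 2·6=12.
Loads: North carries 11/15, East carries 8/8. Service 46; fixed 214; total 260.
Next best feasible plan costs 284.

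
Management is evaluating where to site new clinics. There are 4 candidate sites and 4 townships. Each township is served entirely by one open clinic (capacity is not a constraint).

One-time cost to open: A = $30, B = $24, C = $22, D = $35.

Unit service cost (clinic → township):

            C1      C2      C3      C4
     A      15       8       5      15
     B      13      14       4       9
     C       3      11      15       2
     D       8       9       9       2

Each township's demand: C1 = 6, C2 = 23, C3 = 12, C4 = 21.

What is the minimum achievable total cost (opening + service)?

Minimum total cost: 356

For any fixed open set, each township goes to its cheapest open site; total = fixed + service.
{A, C}: C1→C 3·6=18, C2→A 8·23=184, C3→A 5·12=60, C4→C 2·21=42. Service 304; fixed 52; total 356.
{A, B, C}: service 292 + fixed 76 = 368
{A, C, D}: service 304 + fixed 87 = 391
{A, B, C, D}: C1→C 3·6=18, C2→A 8·23=184, C3→B 4·12=48, C4→C 2·21=42. Service 292; fixed 111; total 403.
(All 15 nonempty subsets were checked; A and C is lowest.)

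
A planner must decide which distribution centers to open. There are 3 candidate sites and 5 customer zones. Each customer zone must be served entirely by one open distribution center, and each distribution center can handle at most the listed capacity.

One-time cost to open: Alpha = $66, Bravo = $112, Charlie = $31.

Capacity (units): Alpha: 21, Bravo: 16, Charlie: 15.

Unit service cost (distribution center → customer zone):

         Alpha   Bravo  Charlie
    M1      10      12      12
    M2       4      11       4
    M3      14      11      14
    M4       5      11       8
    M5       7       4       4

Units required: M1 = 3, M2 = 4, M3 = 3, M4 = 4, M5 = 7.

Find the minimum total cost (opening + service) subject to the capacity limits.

Minimum total cost: 223

Open {Alpha}: M1→Alpha 10·3=30, M2→Alpha 4·4=16, M3→Alpha 14·3=42, M4→Alpha 5·4=20, M5→Alpha 7·7=49.
Loads: Alpha carries 21/21. Service 157; fixed 66; total 223.
Next best feasible plan costs 233.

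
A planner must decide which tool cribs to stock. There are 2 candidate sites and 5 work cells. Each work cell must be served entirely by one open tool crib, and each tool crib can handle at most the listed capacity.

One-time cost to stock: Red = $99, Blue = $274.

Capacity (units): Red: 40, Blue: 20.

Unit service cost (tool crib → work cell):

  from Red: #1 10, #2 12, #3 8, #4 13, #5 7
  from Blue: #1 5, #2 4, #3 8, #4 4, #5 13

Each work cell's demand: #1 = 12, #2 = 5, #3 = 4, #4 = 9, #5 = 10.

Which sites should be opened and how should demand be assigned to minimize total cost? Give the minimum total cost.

Open {Red}: #1→Red 10·12=120, #2→Red 12·5=60, #3→Red 8·4=32, #4→Red 13·9=117, #5→Red 7·10=70.
Loads: Red carries 40/40. Service 399; fixed 99; total 498.
Next best feasible plan costs 651.

Minimum total cost: 498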